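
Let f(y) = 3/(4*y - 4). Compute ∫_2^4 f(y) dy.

An antiderivative is F(y) = 3*log(4*y - 4)/4.
Then F(4) - F(2) = (3*log(12)/4) - (3*log(2)/2) = 3*log(3)/4.

3*log(3)/4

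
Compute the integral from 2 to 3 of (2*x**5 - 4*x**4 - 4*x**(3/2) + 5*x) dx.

By the power rule, an antiderivative is F(x) = x**6/3 - 8*x**(5/2)/5 - 4*x**5/5 + 5*x**2/2.
Then F(3) - F(2) = (711/10 - 72*sqrt(3)/5) - (86/15 - 32*sqrt(2)/5) = -72*sqrt(3)/5 + 32*sqrt(2)/5 + 1961/30.

-72*sqrt(3)/5 + 32*sqrt(2)/5 + 1961/30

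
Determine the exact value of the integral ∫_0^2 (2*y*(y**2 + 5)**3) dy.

1484

Let u = y**2 + 5, so du = 2*y dy. When y = 0, u = 5; when y = 2, u = 9.
The integral becomes ∫ u**3 du from 5 to 9, with antiderivative u**4/4.
Back in y: F(y) = (y**2 + 5)**4/4.
Then F(2) - F(0) = (6561/4) - (625/4) = 1484.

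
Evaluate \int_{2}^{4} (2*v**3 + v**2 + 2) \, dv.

428/3

By the power rule, an antiderivative is F(v) = v**4/2 + v**3/3 + 2*v.
Then F(4) - F(2) = (472/3) - (44/3) = 428/3.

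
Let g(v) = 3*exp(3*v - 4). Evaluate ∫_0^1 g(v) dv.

Let u = 3*v - 4, so du = 3 dv. When v = 0, u = -4; when v = 1, u = -1.
The integral becomes ∫ exp(u) du from -4 to -1, with antiderivative exp(u).
Back in v: F(v) = exp(3*v - 4).
Then F(1) - F(0) = (exp(-1)) - (exp(-4)) = -(1 - exp(3))*exp(-4).

-(1 - exp(3))*exp(-4)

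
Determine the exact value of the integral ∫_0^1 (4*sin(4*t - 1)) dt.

Let u = 4*t - 1, so du = 4 dt. When t = 0, u = -1; when t = 1, u = 3.
The integral becomes ∫ sin(u) du from -1 to 3, with antiderivative -cos(u).
Back in t: F(t) = -cos(4*t - 1).
Then F(1) - F(0) = (-cos(3)) - (-cos(1)) = cos(1) - cos(3).

cos(1) - cos(3)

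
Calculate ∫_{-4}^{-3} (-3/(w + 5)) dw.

An antiderivative is F(w) = -3*log(w + 5).
Then F(-3) - F(-4) = (-log(8)) - (0) = -log(8).

-log(8)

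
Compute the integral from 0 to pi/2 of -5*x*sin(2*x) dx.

-5*pi/4

Integrate by parts once (u = x, dv = -5*sin(2*x) dx).
An antiderivative is F(x) = 5*x*cos(2*x)/2 - 5*sin(2*x)/4.
Then F(pi/2) - F(0) = (-5*pi/4) - (0) = -5*pi/4.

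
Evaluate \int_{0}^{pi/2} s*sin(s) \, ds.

Integrate by parts once (u = s, dv = sin(s) ds).
An antiderivative is F(s) = -s*cos(s) + sin(s).
Then F(pi/2) - F(0) = (1) - (0) = 1.

1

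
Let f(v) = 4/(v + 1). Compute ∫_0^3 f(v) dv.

8*log(2)

An antiderivative is F(v) = 4*log(v + 1).
Then F(3) - F(0) = (8*log(2)) - (0) = 8*log(2).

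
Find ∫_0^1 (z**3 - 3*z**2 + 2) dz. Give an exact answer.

By the power rule, an antiderivative is F(z) = z**4/4 - z**3 + 2*z.
Then F(1) - F(0) = (5/4) - (0) = 5/4.

5/4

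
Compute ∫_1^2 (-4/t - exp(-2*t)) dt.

(-8*exp(4)*log(2) - exp(2) + 1)*exp(-4)/2

An antiderivative is F(t) = -4*log(t) + exp(-2*t)/2.
Then F(2) - F(1) = (-4*log(2) + exp(-4)/2) - (exp(-2)/2) = (-8*exp(4)*log(2) - exp(2) + 1)*exp(-4)/2.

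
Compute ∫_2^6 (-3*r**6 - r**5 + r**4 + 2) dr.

-13243256/105

By the power rule, an antiderivative is F(r) = -3*r**7/7 - r**6/6 + r**5/5 + 2*r.
Then F(6) - F(2) = (-4416348/35) - (-5788/105) = -13243256/105.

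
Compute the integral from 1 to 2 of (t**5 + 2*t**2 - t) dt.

By the power rule, an antiderivative is F(t) = t**6/6 + 2*t**3/3 - t**2/2.
Then F(2) - F(1) = (14) - (1/3) = 41/3.

41/3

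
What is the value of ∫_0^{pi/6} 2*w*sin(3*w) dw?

2/9

Integrate by parts once (u = w, dv = 2*sin(3*w) dw).
An antiderivative is F(w) = -2*w*cos(3*w)/3 + 2*sin(3*w)/9.
Then F(pi/6) - F(0) = (2/9) - (0) = 2/9.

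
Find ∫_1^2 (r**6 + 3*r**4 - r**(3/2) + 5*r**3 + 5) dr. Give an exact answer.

By the power rule, an antiderivative is F(r) = r**7/7 - 2*r**(5/2)/5 + 3*r**5/5 + 5*r**4/4 + 5*r.
Then F(2) - F(1) = (2362/35 - 8*sqrt(2)/5) - (923/140) = 1705/28 - 8*sqrt(2)/5.

1705/28 - 8*sqrt(2)/5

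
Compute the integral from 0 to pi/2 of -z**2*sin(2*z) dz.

Integrate by parts twice (u = z^2, dv = -sin(2*z) dz).
An antiderivative is F(z) = z**2*cos(2*z)/2 - z*sin(2*z)/2 - cos(2*z)/4.
Then F(pi/2) - F(0) = (1/4 - pi**2/8) - (-1/4) = 1/2 - pi**2/8.

1/2 - pi**2/8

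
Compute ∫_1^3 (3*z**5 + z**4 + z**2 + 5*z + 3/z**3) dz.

2212/5

By the power rule, an antiderivative is F(z) = z**6/2 + z**5/5 + z**3/3 + 5*z**2/2 - 3/(2*z**2).
Then F(3) - F(1) = (13333/30) - (61/30) = 2212/5.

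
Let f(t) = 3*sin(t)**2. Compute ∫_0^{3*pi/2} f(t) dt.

Use the identity sin^2(t) = (1 - cos(2*t))/2.
An antiderivative is F(t) = 3*t/2 - 3*sin(2*t)/4.
Then F(3*pi/2) - F(0) = (9*pi/4) - (0) = 9*pi/4.

9*pi/4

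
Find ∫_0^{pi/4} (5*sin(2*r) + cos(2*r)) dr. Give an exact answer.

An antiderivative is F(r) = sin(2*r)/2 - 5*cos(2*r)/2.
Then F(pi/4) - F(0) = (1/2) - (-5/2) = 3.

3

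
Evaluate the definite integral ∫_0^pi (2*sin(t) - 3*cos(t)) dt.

4

An antiderivative is F(t) = -3*sin(t) - 2*cos(t).
Then F(pi) - F(0) = (2) - (-2) = 4.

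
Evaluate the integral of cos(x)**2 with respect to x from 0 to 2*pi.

pi

Use the identity cos^2(x) = (1 + cos(2*x))/2.
An antiderivative is F(x) = x/2 + sin(2*x)/4.
Then F(2*pi) - F(0) = (pi) - (0) = pi.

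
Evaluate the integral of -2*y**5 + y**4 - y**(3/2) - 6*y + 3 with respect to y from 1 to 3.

-3178/15 - 18*sqrt(3)/5

By the power rule, an antiderivative is F(y) = -y**6/3 - 2*y**(5/2)/5 + y**5/5 - 3*y**2 + 3*y.
Then F(3) - F(1) = (-1062/5 - 18*sqrt(3)/5) - (-8/15) = -3178/15 - 18*sqrt(3)/5.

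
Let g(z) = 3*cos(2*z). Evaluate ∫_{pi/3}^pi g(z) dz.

-3*sqrt(3)/4

An antiderivative is F(z) = 3*sin(2*z)/2.
Then F(pi) - F(pi/3) = (0) - (3*sqrt(3)/4) = -3*sqrt(3)/4.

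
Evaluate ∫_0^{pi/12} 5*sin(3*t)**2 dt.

Use the identity sin^2(3*t) = (1 - cos(6*t))/2.
An antiderivative is F(t) = 5*t/2 - 5*sin(6*t)/12.
Then F(pi/12) - F(0) = (-5/12 + 5*pi/24) - (0) = -5/12 + 5*pi/24.

-5/12 + 5*pi/24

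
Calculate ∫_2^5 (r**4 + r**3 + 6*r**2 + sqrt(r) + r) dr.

By the power rule, an antiderivative is F(r) = r**5/5 + r**4/4 + 2*r**(3/2)/3 + 2*r**3 + r**2/2.
Then F(5) - F(2) = (10*sqrt(5)/3 + 4175/4) - (4*sqrt(2)/3 + 142/5) = -4*sqrt(2)/3 + 10*sqrt(5)/3 + 20307/20.

-4*sqrt(2)/3 + 10*sqrt(5)/3 + 20307/20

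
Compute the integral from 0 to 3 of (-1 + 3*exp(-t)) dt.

An antiderivative is F(t) = -t - 3*exp(-t).
Then F(3) - F(0) = (-3 - 3*exp(-3)) - (-3) = -3*exp(-3).

-3*exp(-3)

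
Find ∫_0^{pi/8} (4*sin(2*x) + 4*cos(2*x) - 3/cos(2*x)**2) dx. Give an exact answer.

1/2

An antiderivative is F(x) = 2*sin(2*x) - 2*cos(2*x) - 3*tan(2*x)/2.
Then F(pi/8) - F(0) = (-3/2) - (-2) = 1/2.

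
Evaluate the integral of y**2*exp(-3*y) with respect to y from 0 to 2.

2/27 - 50*exp(-6)/27

Integrate by parts twice (u = y^2, dv = exp(-3*y) dy).
An antiderivative is F(y) = (-9*y**2 - 6*y - 2)*exp(-3*y)/27.
Then F(2) - F(0) = (-50*exp(-6)/27) - (-2/27) = 2/27 - 50*exp(-6)/27.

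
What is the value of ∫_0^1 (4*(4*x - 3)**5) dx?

Let u = 4*x - 3, so du = 4 dx. When x = 0, u = -3; when x = 1, u = 1.
The integral becomes ∫ u**5 du from -3 to 1, with antiderivative u**6/6.
Back in x: F(x) = (4*x - 3)**6/6.
Then F(1) - F(0) = (1/6) - (243/2) = -364/3.

-364/3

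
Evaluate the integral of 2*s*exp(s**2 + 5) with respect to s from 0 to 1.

-exp(5) + exp(6)

Let u = s**2 + 5, so du = 2*s ds. When s = 0, u = 5; when s = 1, u = 6.
The integral becomes ∫ exp(u) du from 5 to 6, with antiderivative exp(u).
Back in s: F(s) = exp(s**2 + 5).
Then F(1) - F(0) = (exp(6)) - (exp(5)) = -exp(5) + exp(6).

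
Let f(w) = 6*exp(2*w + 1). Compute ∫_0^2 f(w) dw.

-3*exp(1)*(1 - exp(4))

Let u = 2*w + 1, so du = 2 dw. When w = 0, u = 1; when w = 2, u = 5.
The integral becomes 3·∫ exp(u) du from 1 to 5, with antiderivative 3*exp(u).
Back in w: F(w) = 3*exp(2*w + 1).
Then F(2) - F(0) = (3*exp(5)) - (3*exp(1)) = -3*exp(1)*(1 - exp(4)).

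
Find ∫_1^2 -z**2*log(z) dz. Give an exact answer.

7/9 - 8*log(2)/3

Integrate by parts once (u = ln z, dv = -z**2 dz).
An antiderivative is F(z) = -z**3*(3*log(z) - 1)/9.
Then F(2) - F(1) = (8/9 - 8*log(2)/3) - (1/9) = 7/9 - 8*log(2)/3.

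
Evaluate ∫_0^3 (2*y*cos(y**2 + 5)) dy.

Let u = y**2 + 5, so du = 2*y dy. When y = 0, u = 5; when y = 3, u = 14.
The integral becomes ∫ cos(u) du from 5 to 14, with antiderivative sin(u).
Back in y: F(y) = sin(y**2 + 5).
Then F(3) - F(0) = (sin(14)) - (sin(5)) = -sin(5) + sin(14).

-sin(5) + sin(14)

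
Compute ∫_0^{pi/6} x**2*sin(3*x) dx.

Integrate by parts twice (u = x^2, dv = sin(3*x) dx).
An antiderivative is F(x) = -x**2*cos(3*x)/3 + 2*x*sin(3*x)/9 + 2*cos(3*x)/27.
Then F(pi/6) - F(0) = (pi/27) - (2/27) = -2/27 + pi/27.

-2/27 + pi/27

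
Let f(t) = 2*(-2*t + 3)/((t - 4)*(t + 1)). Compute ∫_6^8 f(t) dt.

-4*log(3) - 2*log(2) + 2*log(7)

Factor the denominator: t**2 - 3*t - 4 = (t + 1)(t - 4).
Partial fractions: 2*(-2*t + 3)/((t - 4)*(t + 1)) = -2/(t + 1) - 2/(t - 4).
An antiderivative is F(t) = -2*log(t - 4) - 2*log(t + 1).
Then F(8) - F(6) = (-4*log(3) - 4*log(2)) - (-2*log(7) - 2*log(2)) = -4*log(3) - 2*log(2) + 2*log(7).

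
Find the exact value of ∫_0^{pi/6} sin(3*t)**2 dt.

pi/12

Use the identity sin^2(3*t) = (1 - cos(6*t))/2.
An antiderivative is F(t) = t/2 - sin(6*t)/12.
Then F(pi/6) - F(0) = (pi/12) - (0) = pi/12.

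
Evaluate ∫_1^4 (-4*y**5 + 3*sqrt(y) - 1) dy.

-2719

By the power rule, an antiderivative is F(y) = -2*y**6/3 + 2*y**(3/2) - y.
Then F(4) - F(1) = (-8156/3) - (1/3) = -2719.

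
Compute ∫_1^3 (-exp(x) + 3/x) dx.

An antiderivative is F(x) = -exp(x) + 3*log(x).
Then F(3) - F(1) = (-exp(3) + log(27)) - (-exp(1)) = -exp(3) + exp(1) + log(27).

-exp(3) + exp(1) + log(27)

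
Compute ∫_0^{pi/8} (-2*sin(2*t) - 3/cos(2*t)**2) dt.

-5/2 + sqrt(2)/2

An antiderivative is F(t) = cos(2*t) - 3*tan(2*t)/2.
Then F(pi/8) - F(0) = (-3/2 + sqrt(2)/2) - (1) = -5/2 + sqrt(2)/2.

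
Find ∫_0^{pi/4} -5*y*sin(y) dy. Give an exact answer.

5*sqrt(2)*(-4 + pi)/8

Integrate by parts once (u = y, dv = -5*sin(y) dy).
An antiderivative is F(y) = 5*y*cos(y) - 5*sin(y).
Then F(pi/4) - F(0) = (5*sqrt(2)*(-4 + pi)/8) - (0) = 5*sqrt(2)*(-4 + pi)/8.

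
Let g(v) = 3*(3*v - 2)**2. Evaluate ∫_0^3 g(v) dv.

117

Let u = 3*v - 2, so du = 3 dv. When v = 0, u = -2; when v = 3, u = 7.
The integral becomes ∫ u**2 du from -2 to 7, with antiderivative u**3/3.
Back in v: F(v) = (3*v - 2)**3/3.
Then F(3) - F(0) = (343/3) - (-8/3) = 117.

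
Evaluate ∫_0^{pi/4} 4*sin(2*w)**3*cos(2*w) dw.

1/2

Let u = sin(2*w), so du = 2*cos(2*w) dw. When w = 0, u = 0; when w = pi/4, u = 1.
The integral becomes 2·∫ u**3 du from 0 to 1, with antiderivative u**4/2.
Back in w: F(w) = sin(2*w)**4/2.
Then F(pi/4) - F(0) = (1/2) - (0) = 1/2.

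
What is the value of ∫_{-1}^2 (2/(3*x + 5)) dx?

An antiderivative is F(x) = 2*log(3*x + 5)/3.
Then F(2) - F(-1) = (2*log(11)/3) - (2*log(2)/3) = -2*log(2)/3 + 2*log(11)/3.

-2*log(2)/3 + 2*log(11)/3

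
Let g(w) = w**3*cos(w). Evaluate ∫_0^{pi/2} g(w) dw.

Integrate by parts 3 times (u = w^3, dv = cos(w) dw).
An antiderivative is F(w) = w**3*sin(w) + 3*w**2*cos(w) - 6*w*sin(w) - 6*cos(w).
Then F(pi/2) - F(0) = (pi*(-24 + pi**2)/8) - (-6) = -3*pi + pi**3/8 + 6.

-3*pi + pi**3/8 + 6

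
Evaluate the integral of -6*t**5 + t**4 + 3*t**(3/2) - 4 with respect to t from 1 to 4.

By the power rule, an antiderivative is F(t) = -t**6 + 6*t**(5/2)/5 + t**5/5 - 4*t.
Then F(4) - F(1) = (-19344/5) - (-18/5) = -19326/5.

-19326/5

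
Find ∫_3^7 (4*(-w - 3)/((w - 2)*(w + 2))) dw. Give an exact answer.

Factor the denominator: w**2 - 4 = (w + 2)(w - 2).
Partial fractions: 4*(-w - 3)/((w - 2)*(w + 2)) = 1/(w + 2) - 5/(w - 2).
An antiderivative is F(w) = -5*log(w - 2) + log(w + 2).
Then F(7) - F(3) = (-5*log(5) + 2*log(3)) - (log(5)) = -6*log(5) + 2*log(3).

-6*log(5) + 2*log(3)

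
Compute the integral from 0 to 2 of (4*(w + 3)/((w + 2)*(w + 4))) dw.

Factor the denominator: w**2 + 6*w + 8 = (w + 4)(w + 2).
Partial fractions: 4*(w + 3)/((w + 2)*(w + 4)) = 2/(w + 4) + 2/(w + 2).
An antiderivative is F(w) = 2*log(w + 2) + 2*log(w + 4).
Then F(2) - F(0) = (2*log(3) + 6*log(2)) - (log(64)) = log(9).

log(9)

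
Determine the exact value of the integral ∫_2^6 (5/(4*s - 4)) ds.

An antiderivative is F(s) = 5*log(4*s - 4)/4.
Then F(6) - F(2) = (5*log(20)/4) - (5*log(2)/2) = 5*log(5)/4.

5*log(5)/4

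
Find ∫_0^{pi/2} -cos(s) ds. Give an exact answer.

An antiderivative is F(s) = -sin(s).
Then F(pi/2) - F(0) = (-1) - (0) = -1.

-1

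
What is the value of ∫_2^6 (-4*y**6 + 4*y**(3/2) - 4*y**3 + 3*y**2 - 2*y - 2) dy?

-1127016/7 - 32*sqrt(2)/5 + 288*sqrt(6)/5

By the power rule, an antiderivative is F(y) = -4*y**7/7 + 8*y**(5/2)/5 - y**4 + y**3 - y**2 - 2*y.
Then F(6) - F(2) = (-1127640/7 + 288*sqrt(6)/5) - (-624/7 + 32*sqrt(2)/5) = -1127016/7 - 32*sqrt(2)/5 + 288*sqrt(6)/5.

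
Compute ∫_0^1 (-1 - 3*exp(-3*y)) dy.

-2 + exp(-3)

An antiderivative is F(y) = -y + exp(-3*y).
Then F(1) - F(0) = (-1 + exp(-3)) - (1) = -2 + exp(-3).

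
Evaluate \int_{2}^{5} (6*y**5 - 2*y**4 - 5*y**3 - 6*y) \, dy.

By the power rule, an antiderivative is F(y) = y**6 - 2*y**5/5 - 5*y**4/4 - 3*y**2.
Then F(5) - F(2) = (54075/4) - (96/5) = 269991/20.

269991/20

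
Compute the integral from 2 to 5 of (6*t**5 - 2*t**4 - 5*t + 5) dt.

142863/10

By the power rule, an antiderivative is F(t) = t**6 - 2*t**5/5 - 5*t**2/2 + 5*t.
Then F(5) - F(2) = (28675/2) - (256/5) = 142863/10.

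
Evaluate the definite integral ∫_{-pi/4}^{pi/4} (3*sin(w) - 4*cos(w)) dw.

An antiderivative is F(w) = -4*sin(w) - 3*cos(w).
Then F(pi/4) - F(-pi/4) = (-7*sqrt(2)/2) - (sqrt(2)/2) = -4*sqrt(2).

-4*sqrt(2)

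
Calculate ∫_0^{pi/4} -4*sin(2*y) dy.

-2

An antiderivative is F(y) = 2*cos(2*y).
Then F(pi/4) - F(0) = (0) - (2) = -2.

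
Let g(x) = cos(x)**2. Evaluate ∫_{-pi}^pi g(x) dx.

Use the identity cos^2(x) = (1 + cos(2*x))/2.
An antiderivative is F(x) = x/2 + sin(2*x)/4.
Then F(pi) - F(-pi) = (pi/2) - (-pi/2) = pi.

pi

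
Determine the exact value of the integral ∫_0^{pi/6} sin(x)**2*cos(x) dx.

1/24

Let u = sin(x), so du = cos(x) dx. When x = 0, u = 0; when x = pi/6, u = 1/2.
The integral becomes ∫ u**2 du from 0 to 1/2, with antiderivative u**3/3.
Back in x: F(x) = sin(x)**3/3.
Then F(pi/6) - F(0) = (1/24) - (0) = 1/24.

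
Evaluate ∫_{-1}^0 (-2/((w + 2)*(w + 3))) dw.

Factor the denominator: w**2 + 5*w + 6 = (w + 3)(w + 2).
Partial fractions: -2/((w + 2)*(w + 3)) = 2/(w + 3) - 2/(w + 2).
An antiderivative is F(w) = -2*log(w + 2) + 2*log(w + 3).
Then F(0) - F(-1) = (log(9/4)) - (log(4)) = log(9/16).

log(9/16)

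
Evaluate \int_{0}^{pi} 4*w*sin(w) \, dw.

Integrate by parts once (u = w, dv = 4*sin(w) dw).
An antiderivative is F(w) = -4*w*cos(w) + 4*sin(w).
Then F(pi) - F(0) = (4*pi) - (0) = 4*pi.

4*pi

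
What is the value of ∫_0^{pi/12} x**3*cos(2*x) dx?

-3*sqrt(3)/16 - pi/32 + pi**3/6912 + sqrt(3)*pi**2/384 + 3/8

Integrate by parts 3 times (u = x^3, dv = cos(2*x) dx).
An antiderivative is F(x) = x**3*sin(2*x)/2 + 3*x**2*cos(2*x)/4 - 3*x*sin(2*x)/4 - 3*cos(2*x)/8.
Then F(pi/12) - F(0) = (-3*sqrt(3)/16 - pi/32 + pi**3/6912 + sqrt(3)*pi**2/384) - (-3/8) = -3*sqrt(3)/16 - pi/32 + pi**3/6912 + sqrt(3)*pi**2/384 + 3/8.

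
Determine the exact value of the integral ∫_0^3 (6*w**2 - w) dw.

By the power rule, an antiderivative is F(w) = 2*w**3 - w**2/2.
Then F(3) - F(0) = (99/2) - (0) = 99/2.

99/2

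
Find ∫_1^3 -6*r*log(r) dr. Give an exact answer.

Integrate by parts once (u = ln r, dv = -6*r dr).
An antiderivative is F(r) = -3*r**2*(2*log(r) - 1)/2.
Then F(3) - F(1) = (27/2 - 27*log(3)) - (3/2) = 12 - 27*log(3).

12 - 27*log(3)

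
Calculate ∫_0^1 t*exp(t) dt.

1

Integrate by parts once (u = t, dv = exp(t) dt).
An antiderivative is F(t) = (t - 1)*exp(t).
Then F(1) - F(0) = (0) - (-1) = 1.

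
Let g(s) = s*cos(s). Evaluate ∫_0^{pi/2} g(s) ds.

-1 + pi/2

Integrate by parts once (u = s, dv = cos(s) ds).
An antiderivative is F(s) = s*sin(s) + cos(s).
Then F(pi/2) - F(0) = (pi/2) - (1) = -1 + pi/2.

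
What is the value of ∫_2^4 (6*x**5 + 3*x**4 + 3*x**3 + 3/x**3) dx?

By the power rule, an antiderivative is F(x) = x**6 + 3*x**5/5 + 3*x**4/4 - 3/(2*x**2).
Then F(4) - F(2) = (784369/160) - (3793/40) = 769197/160.

769197/160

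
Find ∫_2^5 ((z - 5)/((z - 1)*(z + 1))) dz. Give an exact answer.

Factor the denominator: z**2 - 1 = (z + 1)(z - 1).
Partial fractions: (z - 5)/((z - 1)*(z + 1)) = 3/(z + 1) - 2/(z - 1).
An antiderivative is F(z) = -2*log(z - 1) + 3*log(z + 1).
Then F(5) - F(2) = (log(27/2)) - (log(27)) = -log(2).

-log(2)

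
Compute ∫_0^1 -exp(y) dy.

1 - E

An antiderivative is F(y) = -exp(y).
Then F(1) - F(0) = (-E) - (-1) = 1 - E.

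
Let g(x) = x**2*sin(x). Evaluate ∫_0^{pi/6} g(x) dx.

Integrate by parts twice (u = x^2, dv = sin(x) dx).
An antiderivative is F(x) = -x**2*cos(x) + 2*x*sin(x) + 2*cos(x).
Then F(pi/6) - F(0) = (-sqrt(3)*pi**2/72 + pi/6 + sqrt(3)) - (2) = -2 - sqrt(3)*pi**2/72 + pi/6 + sqrt(3).

-2 - sqrt(3)*pi**2/72 + pi/6 + sqrt(3)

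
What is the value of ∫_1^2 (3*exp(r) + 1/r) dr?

-3*exp(1) + log(2) + 3*exp(2)

An antiderivative is F(r) = 3*exp(r) + log(r).
Then F(2) - F(1) = (log(2) + 3*exp(2)) - (3*exp(1)) = -3*exp(1) + log(2) + 3*exp(2).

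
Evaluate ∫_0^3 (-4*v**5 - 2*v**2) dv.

By the power rule, an antiderivative is F(v) = -2*v**6/3 - 2*v**3/3.
Then F(3) - F(0) = (-504) - (0) = -504.

-504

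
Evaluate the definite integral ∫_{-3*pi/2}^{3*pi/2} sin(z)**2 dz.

3*pi/2

Use the identity sin^2(z) = (1 - cos(2*z))/2.
An antiderivative is F(z) = z/2 - sin(2*z)/4.
Then F(3*pi/2) - F(-3*pi/2) = (3*pi/4) - (-3*pi/4) = 3*pi/2.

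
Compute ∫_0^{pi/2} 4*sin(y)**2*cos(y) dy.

Let u = sin(y), so du = cos(y) dy. When y = 0, u = 0; when y = pi/2, u = 1.
The integral becomes 4·∫ u**2 du from 0 to 1, with antiderivative 4*u**3/3.
Back in y: F(y) = 4*sin(y)**3/3.
Then F(pi/2) - F(0) = (4/3) - (0) = 4/3.

4/3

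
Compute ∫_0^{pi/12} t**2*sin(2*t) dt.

Integrate by parts twice (u = t^2, dv = sin(2*t) dt).
An antiderivative is F(t) = -t**2*cos(2*t)/2 + t*sin(2*t)/2 + cos(2*t)/4.
Then F(pi/12) - F(0) = (-sqrt(3)*pi**2/576 + pi/48 + sqrt(3)/8) - (1/4) = -1/4 - sqrt(3)*pi**2/576 + pi/48 + sqrt(3)/8.

-1/4 - sqrt(3)*pi**2/576 + pi/48 + sqrt(3)/8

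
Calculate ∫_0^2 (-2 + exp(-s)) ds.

-3 - exp(-2)

An antiderivative is F(s) = -2*s - exp(-s).
Then F(2) - F(0) = (-4 - exp(-2)) - (-1) = -3 - exp(-2).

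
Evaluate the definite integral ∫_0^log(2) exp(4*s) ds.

Let u = exp(s), so du = exp(s) ds. When s = 0, u = 1; when s = log(2), u = 2.
The integral becomes ∫ u**3 du from 1 to 2, with antiderivative u**4/4.
Back in s: F(s) = exp(4*s)/4.
Then F(log(2)) - F(0) = (4) - (1/4) = 15/4.

15/4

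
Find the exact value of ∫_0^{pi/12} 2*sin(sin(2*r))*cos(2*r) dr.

1 - cos(1/2)

Let u = sin(2*r), so du = 2*cos(2*r) dr. When r = 0, u = 0; when r = pi/12, u = 1/2.
The integral becomes ∫ sin(u) du from 0 to 1/2, with antiderivative -cos(u).
Back in r: F(r) = -cos(sin(2*r)).
Then F(pi/12) - F(0) = (-cos(1/2)) - (-1) = 1 - cos(1/2).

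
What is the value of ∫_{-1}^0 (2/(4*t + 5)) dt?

log(5)/2

An antiderivative is F(t) = log(4*t + 5)/2.
Then F(0) - F(-1) = (log(5)/2) - (0) = log(5)/2.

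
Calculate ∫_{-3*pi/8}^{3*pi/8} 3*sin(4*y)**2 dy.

9*pi/8

Use the identity sin^2(4*y) = (1 - cos(8*y))/2.
An antiderivative is F(y) = 3*y/2 - 3*sin(8*y)/16.
Then F(3*pi/8) - F(-3*pi/8) = (9*pi/16) - (-9*pi/16) = 9*pi/8.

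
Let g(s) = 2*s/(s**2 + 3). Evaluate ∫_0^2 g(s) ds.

log(7/3)

Let u = s**2 + 3, so du = 2*s ds. When s = 0, u = 3; when s = 2, u = 7.
The integral becomes ∫ 1/u du from 3 to 7, with antiderivative log(u).
Back in s: F(s) = log(s**2 + 3).
Then F(2) - F(0) = (log(7)) - (log(3)) = log(7/3).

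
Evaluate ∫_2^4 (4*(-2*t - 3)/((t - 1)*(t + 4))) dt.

-8*log(2)

Factor the denominator: t**2 + 3*t - 4 = (t + 4)(t - 1).
Partial fractions: 4*(-2*t - 3)/((t - 1)*(t + 4)) = -4/(t + 4) - 4/(t - 1).
An antiderivative is F(t) = -4*log(t - 1) - 4*log(t + 4).
Then F(4) - F(2) = (-12*log(2) - 4*log(3)) - (-4*log(3) - 4*log(2)) = -8*log(2).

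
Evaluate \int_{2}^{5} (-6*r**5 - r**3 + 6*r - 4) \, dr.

By the power rule, an antiderivative is F(r) = -r**6 - r**4/4 + 3*r**2 - 4*r.
Then F(5) - F(2) = (-62905/4) - (-64) = -62649/4.

-62649/4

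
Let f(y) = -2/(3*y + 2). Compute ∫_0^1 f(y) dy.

An antiderivative is F(y) = -2*log(3*y + 2)/3.
Then F(1) - F(0) = (-2*log(5)/3) - (-2*log(2)/3) = -2*log(5)/3 + 2*log(2)/3.

-2*log(5)/3 + 2*log(2)/3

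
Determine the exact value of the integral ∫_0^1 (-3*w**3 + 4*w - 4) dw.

-11/4

By the power rule, an antiderivative is F(w) = -3*w**4/4 + 2*w**2 - 4*w.
Then F(1) - F(0) = (-11/4) - (0) = -11/4.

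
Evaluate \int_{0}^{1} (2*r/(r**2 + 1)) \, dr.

Let u = r**2 + 1, so du = 2*r dr. When r = 0, u = 1; when r = 1, u = 2.
The integral becomes ∫ 1/u du from 1 to 2, with antiderivative log(u).
Back in r: F(r) = log(r**2 + 1).
Then F(1) - F(0) = (log(2)) - (0) = log(2).

log(2)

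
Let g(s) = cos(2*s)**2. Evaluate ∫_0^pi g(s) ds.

Use the identity cos^2(2*s) = (1 + cos(4*s))/2.
An antiderivative is F(s) = s/2 + sin(4*s)/8.
Then F(pi) - F(0) = (pi/2) - (0) = pi/2.

pi/2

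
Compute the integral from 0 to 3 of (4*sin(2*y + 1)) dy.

Let u = 2*y + 1, so du = 2 dy. When y = 0, u = 1; when y = 3, u = 7.
The integral becomes 2·∫ sin(u) du from 1 to 7, with antiderivative -2*cos(u).
Back in y: F(y) = -2*cos(2*y + 1).
Then F(3) - F(0) = (-2*cos(7)) - (-2*cos(1)) = -2*cos(7) + 2*cos(1).

-2*cos(7) + 2*cos(1)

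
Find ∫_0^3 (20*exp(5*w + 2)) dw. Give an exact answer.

Let u = 5*w + 2, so du = 5 dw. When w = 0, u = 2; when w = 3, u = 17.
The integral becomes 4·∫ exp(u) du from 2 to 17, with antiderivative 4*exp(u).
Back in w: F(w) = 4*exp(5*w + 2).
Then F(3) - F(0) = (4*exp(17)) - (4*exp(2)) = -4*(1 - exp(15))*exp(2).

-4*(1 - exp(15))*exp(2)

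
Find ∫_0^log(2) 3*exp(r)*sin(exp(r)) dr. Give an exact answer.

Let u = exp(r), so du = exp(r) dr. When r = 0, u = 1; when r = log(2), u = 2.
The integral becomes 3·∫ sin(u) du from 1 to 2, with antiderivative -3*cos(u).
Back in r: F(r) = -3*cos(exp(r)).
Then F(log(2)) - F(0) = (-3*cos(2)) - (-3*cos(1)) = -3*cos(2) + 3*cos(1).

-3*cos(2) + 3*cos(1)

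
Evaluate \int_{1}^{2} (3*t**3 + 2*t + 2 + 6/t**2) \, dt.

By the power rule, an antiderivative is F(t) = 3*t**4/4 + t**2 + 2*t - 6/t.
Then F(2) - F(1) = (17) - (-9/4) = 77/4.

77/4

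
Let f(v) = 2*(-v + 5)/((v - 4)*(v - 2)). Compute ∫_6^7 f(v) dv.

Factor the denominator: v**2 - 6*v + 8 = (v - 2)(v - 4).
Partial fractions: 2*(-v + 5)/((v - 4)*(v - 2)) = -3/(v - 2) + 1/(v - 4).
An antiderivative is F(v) = log(v - 4) - 3*log(v - 2).
Then F(7) - F(6) = (-3*log(5) + log(3)) - (-log(32)) = -3*log(5) + log(3) + 5*log(2).

-3*log(5) + log(3) + 5*log(2)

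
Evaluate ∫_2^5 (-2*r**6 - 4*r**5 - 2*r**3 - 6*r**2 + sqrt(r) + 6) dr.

By the power rule, an antiderivative is F(r) = -2*r**7/7 - 2*r**6/3 - r**4/2 + 2*r**(3/2)/3 - 2*r**3 + 6*r.
Then F(5) - F(2) = (-1397365/42 + 10*sqrt(5)/3) - (-1916/21 + 4*sqrt(2)/3) = -464511/14 - 4*sqrt(2)/3 + 10*sqrt(5)/3.

-464511/14 - 4*sqrt(2)/3 + 10*sqrt(5)/3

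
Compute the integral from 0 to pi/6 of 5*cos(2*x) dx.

An antiderivative is F(x) = 5*sin(2*x)/2.
Then F(pi/6) - F(0) = (5*sqrt(3)/4) - (0) = 5*sqrt(3)/4.

5*sqrt(3)/4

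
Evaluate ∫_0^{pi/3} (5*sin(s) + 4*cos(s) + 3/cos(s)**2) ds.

5/2 + 5*sqrt(3)

An antiderivative is F(s) = 4*sin(s) - 5*cos(s) + 3*tan(s).
Then F(pi/3) - F(0) = (-5/2 + 5*sqrt(3)) - (-5) = 5/2 + 5*sqrt(3).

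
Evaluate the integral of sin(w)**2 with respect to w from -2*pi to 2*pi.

Use the identity sin^2(w) = (1 - cos(2*w))/2.
An antiderivative is F(w) = w/2 - sin(2*w)/4.
Then F(2*pi) - F(-2*pi) = (pi) - (-pi) = 2*pi.

2*pi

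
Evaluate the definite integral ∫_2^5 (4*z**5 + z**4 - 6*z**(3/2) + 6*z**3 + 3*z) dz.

-60*sqrt(5) + 48*sqrt(2)/5 + 59688/5

By the power rule, an antiderivative is F(z) = 2*z**6/3 - 12*z**(5/2)/5 + z**5/5 + 3*z**4/2 + 3*z**2/2.
Then F(5) - F(2) = (36050/3 - 60*sqrt(5)) - (1186/15 - 48*sqrt(2)/5) = -60*sqrt(5) + 48*sqrt(2)/5 + 59688/5.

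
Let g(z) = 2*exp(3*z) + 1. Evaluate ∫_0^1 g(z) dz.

1/3 + 2*exp(3)/3

An antiderivative is F(z) = 2*exp(3*z)/3 + z.
Then F(1) - F(0) = (1 + 2*exp(3)/3) - (2/3) = 1/3 + 2*exp(3)/3.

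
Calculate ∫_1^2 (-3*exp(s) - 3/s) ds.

-3*exp(2) - 3*log(2) + 3*exp(1)

An antiderivative is F(s) = -3*exp(s) - 3*log(s).
Then F(2) - F(1) = (-3*exp(2) - 3*log(2)) - (-3*exp(1)) = -3*exp(2) - 3*log(2) + 3*exp(1).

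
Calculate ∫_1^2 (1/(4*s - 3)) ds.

log(5)/4

An antiderivative is F(s) = log(4*s - 3)/4.
Then F(2) - F(1) = (log(5)/4) - (0) = log(5)/4.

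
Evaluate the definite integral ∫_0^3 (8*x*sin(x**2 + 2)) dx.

4*cos(2) - 4*cos(11)

Let u = x**2 + 2, so du = 2*x dx. When x = 0, u = 2; when x = 3, u = 11.
The integral becomes 4·∫ sin(u) du from 2 to 11, with antiderivative -4*cos(u).
Back in x: F(x) = -4*cos(x**2 + 2).
Then F(3) - F(0) = (-4*cos(11)) - (-4*cos(2)) = 4*cos(2) - 4*cos(11).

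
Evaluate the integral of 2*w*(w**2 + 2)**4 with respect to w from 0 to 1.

211/5

Let u = w**2 + 2, so du = 2*w dw. When w = 0, u = 2; when w = 1, u = 3.
The integral becomes ∫ u**4 du from 2 to 3, with antiderivative u**5/5.
Back in w: F(w) = (w**2 + 2)**5/5.
Then F(1) - F(0) = (243/5) - (32/5) = 211/5.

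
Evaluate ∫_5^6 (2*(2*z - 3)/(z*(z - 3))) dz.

log(81/25)

Factor the denominator: z**2 - 3*z = z(z - 3).
Partial fractions: 2*(2*z - 3)/(z*(z - 3)) = 2/z + 2/(z - 3).
An antiderivative is F(z) = 2*log(z) + 2*log(z - 3).
Then F(6) - F(5) = (2*log(2) + 4*log(3)) - (log(100)) = log(81/25).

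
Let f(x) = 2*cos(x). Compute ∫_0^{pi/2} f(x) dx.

2

An antiderivative is F(x) = 2*sin(x).
Then F(pi/2) - F(0) = (2) - (0) = 2.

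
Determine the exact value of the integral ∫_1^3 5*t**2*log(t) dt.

-130/9 + 45*log(3)

Integrate by parts once (u = ln t, dv = 5*t**2 dt).
An antiderivative is F(t) = 5*t**3*(3*log(t) - 1)/9.
Then F(3) - F(1) = (-15 + 45*log(3)) - (-5/9) = -130/9 + 45*log(3).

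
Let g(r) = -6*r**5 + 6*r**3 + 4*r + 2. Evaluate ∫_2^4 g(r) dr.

By the power rule, an antiderivative is F(r) = -r**6 + 3*r**4/2 + 2*r**2 + 2*r.
Then F(4) - F(2) = (-3672) - (-28) = -3644.

-3644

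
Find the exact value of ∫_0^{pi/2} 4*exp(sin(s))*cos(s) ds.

-4 + 4*E

Let u = sin(s), so du = cos(s) ds. When s = 0, u = 0; when s = pi/2, u = 1.
The integral becomes 4·∫ exp(u) du from 0 to 1, with antiderivative 4*exp(u).
Back in s: F(s) = 4*exp(sin(s)).
Then F(pi/2) - F(0) = (4*E) - (4) = -4 + 4*E.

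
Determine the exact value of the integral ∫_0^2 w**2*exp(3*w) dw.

Integrate by parts twice (u = w^2, dv = exp(3*w) dw).
An antiderivative is F(w) = (9*w**2 - 6*w + 2)*exp(3*w)/27.
Then F(2) - F(0) = (26*exp(6)/27) - (2/27) = -2/27 + 26*exp(6)/27.

-2/27 + 26*exp(6)/27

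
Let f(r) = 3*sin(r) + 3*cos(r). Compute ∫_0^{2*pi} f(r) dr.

0

An antiderivative is F(r) = 3*sin(r) - 3*cos(r).
Then F(2*pi) - F(0) = (-3) - (-3) = 0.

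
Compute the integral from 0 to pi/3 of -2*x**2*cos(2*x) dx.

-sqrt(3)*pi**2/18 + sqrt(3)/4 + pi/6

Integrate by parts twice (u = x^2, dv = -2*cos(2*x) dx).
An antiderivative is F(x) = -x**2*sin(2*x) - x*cos(2*x) + sin(2*x)/2.
Then F(pi/3) - F(0) = (-sqrt(3)*pi**2/18 + sqrt(3)/4 + pi/6) - (0) = -sqrt(3)*pi**2/18 + sqrt(3)/4 + pi/6.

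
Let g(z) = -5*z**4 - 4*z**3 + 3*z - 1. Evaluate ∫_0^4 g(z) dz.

-1260

By the power rule, an antiderivative is F(z) = -z**5 - z**4 + 3*z**2/2 - z.
Then F(4) - F(0) = (-1260) - (0) = -1260.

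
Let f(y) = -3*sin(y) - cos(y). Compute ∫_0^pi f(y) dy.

An antiderivative is F(y) = -sin(y) + 3*cos(y).
Then F(pi) - F(0) = (-3) - (3) = -6.

-6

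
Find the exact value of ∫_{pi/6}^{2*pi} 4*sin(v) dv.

An antiderivative is F(v) = -4*cos(v).
Then F(2*pi) - F(pi/6) = (-4) - (-2*sqrt(3)) = -4 + 2*sqrt(3).

-4 + 2*sqrt(3)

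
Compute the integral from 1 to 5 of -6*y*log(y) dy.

Integrate by parts once (u = ln y, dv = -6*y dy).
An antiderivative is F(y) = -3*y**2*(2*log(y) - 1)/2.
Then F(5) - F(1) = (75/2 - 75*log(5)) - (3/2) = 36 - 75*log(5).

36 - 75*log(5)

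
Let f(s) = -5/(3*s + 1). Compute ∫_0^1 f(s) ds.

-10*log(2)/3

An antiderivative is F(s) = -5*log(3*s + 1)/3.
Then F(1) - F(0) = (-10*log(2)/3) - (0) = -10*log(2)/3.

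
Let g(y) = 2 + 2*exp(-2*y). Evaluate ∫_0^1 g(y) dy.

An antiderivative is F(y) = 2*y - exp(-2*y).
Then F(1) - F(0) = (2 - exp(-2)) - (-1) = 3 - exp(-2).

3 - exp(-2)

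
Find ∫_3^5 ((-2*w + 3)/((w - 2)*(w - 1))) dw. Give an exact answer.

-log(6)

Factor the denominator: w**2 - 3*w + 2 = (w - 1)(w - 2).
Partial fractions: (-2*w + 3)/((w - 2)*(w - 1)) = -1/(w - 1) - 1/(w - 2).
An antiderivative is F(w) = -log(w - 2) - log(w - 1).
Then F(5) - F(3) = (-log(12)) - (-log(2)) = -log(6).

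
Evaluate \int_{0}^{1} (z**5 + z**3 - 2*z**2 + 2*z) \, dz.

3/4

By the power rule, an antiderivative is F(z) = z**6/6 + z**4/4 - 2*z**3/3 + z**2.
Then F(1) - F(0) = (3/4) - (0) = 3/4.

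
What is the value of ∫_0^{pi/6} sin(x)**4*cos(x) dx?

1/160

Let u = sin(x), so du = cos(x) dx. When x = 0, u = 0; when x = pi/6, u = 1/2.
The integral becomes ∫ u**4 du from 0 to 1/2, with antiderivative u**5/5.
Back in x: F(x) = sin(x)**5/5.
Then F(pi/6) - F(0) = (1/160) - (0) = 1/160.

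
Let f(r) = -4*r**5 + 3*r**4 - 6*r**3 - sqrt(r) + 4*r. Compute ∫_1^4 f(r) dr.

-74201/30

By the power rule, an antiderivative is F(r) = -2*r**6/3 + 3*r**5/5 - 3*r**4/2 - 2*r**(3/2)/3 + 2*r**2.
Then F(4) - F(1) = (-12368/5) - (-7/30) = -74201/30.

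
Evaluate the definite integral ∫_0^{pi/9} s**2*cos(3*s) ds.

-sqrt(3)/27 + sqrt(3)*pi**2/486 + pi/81

Integrate by parts twice (u = s^2, dv = cos(3*s) ds).
An antiderivative is F(s) = s**2*sin(3*s)/3 + 2*s*cos(3*s)/9 - 2*sin(3*s)/27.
Then F(pi/9) - F(0) = (-sqrt(3)/27 + sqrt(3)*pi**2/486 + pi/81) - (0) = -sqrt(3)/27 + sqrt(3)*pi**2/486 + pi/81.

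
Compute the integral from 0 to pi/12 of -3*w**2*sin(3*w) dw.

Integrate by parts twice (u = w^2, dv = -3*sin(3*w) dw).
An antiderivative is F(w) = w**2*cos(3*w) - 2*w*sin(3*w)/3 - 2*cos(3*w)/9.
Then F(pi/12) - F(0) = (sqrt(2)*(-32 - 8*pi + pi**2)/288) - (-2/9) = -sqrt(2)/9 - sqrt(2)*pi/36 + sqrt(2)*pi**2/288 + 2/9.

-sqrt(2)/9 - sqrt(2)*pi/36 + sqrt(2)*pi**2/288 + 2/9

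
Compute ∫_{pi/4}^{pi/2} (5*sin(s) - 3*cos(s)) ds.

An antiderivative is F(s) = -3*sin(s) - 5*cos(s).
Then F(pi/2) - F(pi/4) = (-3) - (-4*sqrt(2)) = -3 + 4*sqrt(2).

-3 + 4*sqrt(2)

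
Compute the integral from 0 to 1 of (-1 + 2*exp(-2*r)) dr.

-exp(-2)

An antiderivative is F(r) = -r - exp(-2*r).
Then F(1) - F(0) = (-1 - exp(-2)) - (-1) = -exp(-2).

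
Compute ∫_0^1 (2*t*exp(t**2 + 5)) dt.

-exp(5) + exp(6)

Let u = t**2 + 5, so du = 2*t dt. When t = 0, u = 5; when t = 1, u = 6.
The integral becomes ∫ exp(u) du from 5 to 6, with antiderivative exp(u).
Back in t: F(t) = exp(t**2 + 5).
Then F(1) - F(0) = (exp(6)) - (exp(5)) = -exp(5) + exp(6).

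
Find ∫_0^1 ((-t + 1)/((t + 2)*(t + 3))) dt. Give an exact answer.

-11*log(2) + 7*log(3)

Factor the denominator: t**2 + 5*t + 6 = (t + 3)(t + 2).
Partial fractions: (-t + 1)/((t + 2)*(t + 3)) = -4/(t + 3) + 3/(t + 2).
An antiderivative is F(t) = 3*log(t + 2) - 4*log(t + 3).
Then F(1) - F(0) = (-8*log(2) + 3*log(3)) - (log(8/81)) = -11*log(2) + 7*log(3).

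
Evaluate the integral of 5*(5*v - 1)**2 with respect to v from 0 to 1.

Let u = 5*v - 1, so du = 5 dv. When v = 0, u = -1; when v = 1, u = 4.
The integral becomes ∫ u**2 du from -1 to 4, with antiderivative u**3/3.
Back in v: F(v) = (5*v - 1)**3/3.
Then F(1) - F(0) = (64/3) - (-1/3) = 65/3.

65/3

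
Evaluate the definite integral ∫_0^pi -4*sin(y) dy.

-8

An antiderivative is F(y) = 4*cos(y).
Then F(pi) - F(0) = (-4) - (4) = -8.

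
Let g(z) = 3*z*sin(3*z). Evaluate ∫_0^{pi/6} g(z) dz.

1/3

Integrate by parts once (u = z, dv = 3*sin(3*z) dz).
An antiderivative is F(z) = -z*cos(3*z) + sin(3*z)/3.
Then F(pi/6) - F(0) = (1/3) - (0) = 1/3.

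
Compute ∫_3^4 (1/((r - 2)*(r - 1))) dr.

Factor the denominator: r**2 - 3*r + 2 = (r - 1)(r - 2).
Partial fractions: 1/((r - 2)*(r - 1)) = -1/(r - 1) + 1/(r - 2).
An antiderivative is F(r) = log(r - 2) - log(r - 1).
Then F(4) - F(3) = (log(2/3)) - (-log(2)) = log(4/3).

log(4/3)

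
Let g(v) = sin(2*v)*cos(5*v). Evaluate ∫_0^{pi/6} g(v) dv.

Use the identity sin(2*v)cos(5*v) = [sin(7*v) + sin(-3*v)]/2.
An antiderivative is F(v) = cos(3*v)/6 - cos(7*v)/14.
Then F(pi/6) - F(0) = (sqrt(3)/28) - (2/21) = -2/21 + sqrt(3)/28.

-2/21 + sqrt(3)/28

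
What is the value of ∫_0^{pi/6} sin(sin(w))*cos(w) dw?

Let u = sin(w), so du = cos(w) dw. When w = 0, u = 0; when w = pi/6, u = 1/2.
The integral becomes ∫ sin(u) du from 0 to 1/2, with antiderivative -cos(u).
Back in w: F(w) = -cos(sin(w)).
Then F(pi/6) - F(0) = (-cos(1/2)) - (-1) = 1 - cos(1/2).

1 - cos(1/2)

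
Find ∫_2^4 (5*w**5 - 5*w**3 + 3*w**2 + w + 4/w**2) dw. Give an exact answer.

3123

By the power rule, an antiderivative is F(w) = 5*w**6/6 - 5*w**4/4 + w**3 + w**2/2 - 4/w.
Then F(4) - F(2) = (9493/3) - (124/3) = 3123.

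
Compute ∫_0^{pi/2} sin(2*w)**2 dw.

Use the identity sin^2(2*w) = (1 - cos(4*w))/2.
An antiderivative is F(w) = w/2 - sin(4*w)/8.
Then F(pi/2) - F(0) = (pi/4) - (0) = pi/4.

pi/4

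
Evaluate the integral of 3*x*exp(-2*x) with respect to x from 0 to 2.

Integrate by parts once (u = x, dv = 3*exp(-2*x) dx).
An antiderivative is F(x) = (-6*x - 3)*exp(-2*x)/4.
Then F(2) - F(0) = (-15*exp(-4)/4) - (-3/4) = 3/4 - 15*exp(-4)/4.

3/4 - 15*exp(-4)/4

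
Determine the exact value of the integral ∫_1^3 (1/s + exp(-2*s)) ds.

An antiderivative is F(s) = log(s) - exp(-2*s)/2.
Then F(3) - F(1) = (-exp(-6)/2 + log(3)) - (-exp(-2)/2) = -exp(-6)/2 + exp(-2)/2 + log(3).

-exp(-6)/2 + exp(-2)/2 + log(3)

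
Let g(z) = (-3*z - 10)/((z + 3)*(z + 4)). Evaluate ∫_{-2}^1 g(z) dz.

-log(25)

Factor the denominator: z**2 + 7*z + 12 = (z + 4)(z + 3).
Partial fractions: (-3*z - 10)/((z + 3)*(z + 4)) = -2/(z + 4) - 1/(z + 3).
An antiderivative is F(z) = -log(z + 3) - 2*log(z + 4).
Then F(1) - F(-2) = (-log(100)) - (-log(4)) = -log(25).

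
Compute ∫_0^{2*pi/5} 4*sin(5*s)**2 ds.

4*pi/5

Use the identity sin^2(5*s) = (1 - cos(10*s))/2.
An antiderivative is F(s) = 2*s - sin(10*s)/5.
Then F(2*pi/5) - F(0) = (4*pi/5) - (0) = 4*pi/5.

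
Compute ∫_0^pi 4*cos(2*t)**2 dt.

2*pi

Use the identity cos^2(2*t) = (1 + cos(4*t))/2.
An antiderivative is F(t) = 2*t + sin(4*t)/2.
Then F(pi) - F(0) = (2*pi) - (0) = 2*pi.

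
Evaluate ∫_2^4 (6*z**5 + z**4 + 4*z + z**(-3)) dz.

By the power rule, an antiderivative is F(z) = z**6 + z**5/5 + 2*z**2 - 1/(2*z**2).
Then F(4) - F(2) = (693243/160) - (3131/40) = 680719/160.

680719/160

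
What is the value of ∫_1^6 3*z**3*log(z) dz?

Integrate by parts once (u = ln z, dv = 3*z**3 dz).
An antiderivative is F(z) = 3*z**4*(4*log(z) - 1)/16.
Then F(6) - F(1) = (-243 + 972*log(2) + 972*log(3)) - (-3/16) = -3885/16 + 972*log(2) + 972*log(3).

-3885/16 + 972*log(2) + 972*log(3)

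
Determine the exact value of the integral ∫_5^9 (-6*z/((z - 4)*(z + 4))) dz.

-3*log(13) - 3*log(5) + 6*log(3)

Factor the denominator: z**2 - 16 = (z + 4)(z - 4).
Partial fractions: -6*z/((z - 4)*(z + 4)) = -3/(z + 4) - 3/(z - 4).
An antiderivative is F(z) = -3*log(z - 4) - 3*log(z + 4).
Then F(9) - F(5) = (-3*log(13) - 3*log(5)) - (-6*log(3)) = -3*log(13) - 3*log(5) + 6*log(3).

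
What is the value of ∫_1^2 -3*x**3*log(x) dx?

45/16 - 12*log(2)

Integrate by parts once (u = ln x, dv = -3*x**3 dx).
An antiderivative is F(x) = -3*x**4*(4*log(x) - 1)/16.
Then F(2) - F(1) = (3 - 12*log(2)) - (3/16) = 45/16 - 12*log(2).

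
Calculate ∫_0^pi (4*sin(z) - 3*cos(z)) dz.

An antiderivative is F(z) = -3*sin(z) - 4*cos(z).
Then F(pi) - F(0) = (4) - (-4) = 8.

8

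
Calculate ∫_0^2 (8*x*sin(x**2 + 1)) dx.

-4*cos(5) + 4*cos(1)

Let u = x**2 + 1, so du = 2*x dx. When x = 0, u = 1; when x = 2, u = 5.
The integral becomes 4·∫ sin(u) du from 1 to 5, with antiderivative -4*cos(u).
Back in x: F(x) = -4*cos(x**2 + 1).
Then F(2) - F(0) = (-4*cos(5)) - (-4*cos(1)) = -4*cos(5) + 4*cos(1).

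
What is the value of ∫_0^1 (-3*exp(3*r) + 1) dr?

An antiderivative is F(r) = -exp(3*r) + r.
Then F(1) - F(0) = (1 - exp(3)) - (-1) = 2 - exp(3).

2 - exp(3)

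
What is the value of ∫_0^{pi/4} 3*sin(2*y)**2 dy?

Use the identity sin^2(2*y) = (1 - cos(4*y))/2.
An antiderivative is F(y) = 3*y/2 - 3*sin(4*y)/8.
Then F(pi/4) - F(0) = (3*pi/8) - (0) = 3*pi/8.

3*pi/8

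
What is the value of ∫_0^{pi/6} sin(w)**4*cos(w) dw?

1/160

Let u = sin(w), so du = cos(w) dw. When w = 0, u = 0; when w = pi/6, u = 1/2.
The integral becomes ∫ u**4 du from 0 to 1/2, with antiderivative u**5/5.
Back in w: F(w) = sin(w)**5/5.
Then F(pi/6) - F(0) = (1/160) - (0) = 1/160.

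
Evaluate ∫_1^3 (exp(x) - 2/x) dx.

-exp(1) - log(9) + exp(3)

An antiderivative is F(x) = exp(x) - 2*log(x).
Then F(3) - F(1) = (-log(9) + exp(3)) - (exp(1)) = -exp(1) - log(9) + exp(3).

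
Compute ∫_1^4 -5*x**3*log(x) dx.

Integrate by parts once (u = ln x, dv = -5*x**3 dx).
An antiderivative is F(x) = -5*x**4*(4*log(x) - 1)/16.
Then F(4) - F(1) = (80 - 640*log(2)) - (5/16) = 1275/16 - 640*log(2).

1275/16 - 640*log(2)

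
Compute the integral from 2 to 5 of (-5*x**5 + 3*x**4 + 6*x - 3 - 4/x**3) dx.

By the power rule, an antiderivative is F(x) = -5*x**6/6 + 3*x**5/5 + 3*x**2 - 3*x + 2/x**2.
Then F(5) - F(2) = (-1662863/150) - (-829/30) = -276453/25.

-276453/25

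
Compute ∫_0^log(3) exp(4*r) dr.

20

Let u = exp(r), so du = exp(r) dr. When r = 0, u = 1; when r = log(3), u = 3.
The integral becomes ∫ u**3 du from 1 to 3, with antiderivative u**4/4.
Back in r: F(r) = exp(4*r)/4.
Then F(log(3)) - F(0) = (81/4) - (1/4) = 20.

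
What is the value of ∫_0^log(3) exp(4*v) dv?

20

Let u = exp(v), so du = exp(v) dv. When v = 0, u = 1; when v = log(3), u = 3.
The integral becomes ∫ u**3 du from 1 to 3, with antiderivative u**4/4.
Back in v: F(v) = exp(4*v)/4.
Then F(log(3)) - F(0) = (81/4) - (1/4) = 20.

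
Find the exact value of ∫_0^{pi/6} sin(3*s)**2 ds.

Use the identity sin^2(3*s) = (1 - cos(6*s))/2.
An antiderivative is F(s) = s/2 - sin(6*s)/12.
Then F(pi/6) - F(0) = (pi/12) - (0) = pi/12.

pi/12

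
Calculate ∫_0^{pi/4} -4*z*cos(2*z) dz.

Integrate by parts once (u = z, dv = -4*cos(2*z) dz).
An antiderivative is F(z) = -2*z*sin(2*z) - cos(2*z).
Then F(pi/4) - F(0) = (-pi/2) - (-1) = 1 - pi/2.

1 - pi/2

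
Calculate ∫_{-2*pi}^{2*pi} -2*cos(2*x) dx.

0

An antiderivative is F(x) = -sin(2*x).
Then F(2*pi) - F(-2*pi) = (0) - (0) = 0.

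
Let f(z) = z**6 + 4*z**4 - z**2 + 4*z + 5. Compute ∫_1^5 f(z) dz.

By the power rule, an antiderivative is F(z) = z**7/7 + 4*z**5/5 - z**3/3 + 2*z**2 + 5*z.
Then F(5) - F(1) = (287575/21) - (799/105) = 1437076/105.

1437076/105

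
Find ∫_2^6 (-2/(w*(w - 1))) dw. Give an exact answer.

log(9/25)

Factor the denominator: w**2 - w = w(w - 1).
Partial fractions: -2/(w*(w - 1)) = 2/w - 2/(w - 1).
An antiderivative is F(w) = 2*log(w) - 2*log(w - 1).
Then F(6) - F(2) = (log(36/25)) - (log(4)) = log(9/25).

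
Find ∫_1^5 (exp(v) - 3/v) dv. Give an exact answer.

-3*log(5) - exp(1) + exp(5)

An antiderivative is F(v) = exp(v) - 3*log(v).
Then F(5) - F(1) = (-3*log(5) + exp(5)) - (exp(1)) = -3*log(5) - exp(1) + exp(5).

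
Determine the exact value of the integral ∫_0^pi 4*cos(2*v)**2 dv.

Use the identity cos^2(2*v) = (1 + cos(4*v))/2.
An antiderivative is F(v) = 2*v + sin(4*v)/2.
Then F(pi) - F(0) = (2*pi) - (0) = 2*pi.

2*pi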